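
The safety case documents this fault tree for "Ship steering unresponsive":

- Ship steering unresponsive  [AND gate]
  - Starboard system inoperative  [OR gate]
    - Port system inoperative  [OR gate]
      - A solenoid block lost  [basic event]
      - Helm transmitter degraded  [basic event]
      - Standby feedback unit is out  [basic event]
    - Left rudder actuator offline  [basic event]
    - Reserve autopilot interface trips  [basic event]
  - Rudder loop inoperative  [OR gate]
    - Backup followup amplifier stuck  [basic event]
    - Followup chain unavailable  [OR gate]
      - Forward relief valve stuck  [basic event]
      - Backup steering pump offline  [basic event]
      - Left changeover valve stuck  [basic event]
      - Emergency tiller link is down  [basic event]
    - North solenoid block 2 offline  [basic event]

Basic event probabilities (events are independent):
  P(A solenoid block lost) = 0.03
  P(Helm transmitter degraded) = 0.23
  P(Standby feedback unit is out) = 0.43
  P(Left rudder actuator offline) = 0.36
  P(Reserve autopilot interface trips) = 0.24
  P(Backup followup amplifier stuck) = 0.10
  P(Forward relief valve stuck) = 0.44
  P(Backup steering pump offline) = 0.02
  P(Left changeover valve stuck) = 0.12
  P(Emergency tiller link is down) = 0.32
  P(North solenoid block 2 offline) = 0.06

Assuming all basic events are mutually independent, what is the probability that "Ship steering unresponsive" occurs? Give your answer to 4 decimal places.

P(Port system inoperative) [OR] = 1 − (1−0.03) × (1−0.23) × (1−0.43) = 0.574267
P(Starboard system inoperative) [OR] = 1 − (1−0.574267) × (1−0.36) × (1−0.24) = 0.792923
P(Followup chain unavailable) [OR] = 1 − (1−0.44) × (1−0.02) × (1−0.12) × (1−0.32) = 0.671598
P(Rudder loop inoperative) [OR] = 1 − (1−0.10) × (1−0.671598) × (1−0.06) = 0.722172
P(Ship steering unresponsive) [AND] = 0.792923 × 0.722172 = 0.572627
Rounded to 4 decimal places: P(Ship steering unresponsive) ≈ 0.5726.

0.5726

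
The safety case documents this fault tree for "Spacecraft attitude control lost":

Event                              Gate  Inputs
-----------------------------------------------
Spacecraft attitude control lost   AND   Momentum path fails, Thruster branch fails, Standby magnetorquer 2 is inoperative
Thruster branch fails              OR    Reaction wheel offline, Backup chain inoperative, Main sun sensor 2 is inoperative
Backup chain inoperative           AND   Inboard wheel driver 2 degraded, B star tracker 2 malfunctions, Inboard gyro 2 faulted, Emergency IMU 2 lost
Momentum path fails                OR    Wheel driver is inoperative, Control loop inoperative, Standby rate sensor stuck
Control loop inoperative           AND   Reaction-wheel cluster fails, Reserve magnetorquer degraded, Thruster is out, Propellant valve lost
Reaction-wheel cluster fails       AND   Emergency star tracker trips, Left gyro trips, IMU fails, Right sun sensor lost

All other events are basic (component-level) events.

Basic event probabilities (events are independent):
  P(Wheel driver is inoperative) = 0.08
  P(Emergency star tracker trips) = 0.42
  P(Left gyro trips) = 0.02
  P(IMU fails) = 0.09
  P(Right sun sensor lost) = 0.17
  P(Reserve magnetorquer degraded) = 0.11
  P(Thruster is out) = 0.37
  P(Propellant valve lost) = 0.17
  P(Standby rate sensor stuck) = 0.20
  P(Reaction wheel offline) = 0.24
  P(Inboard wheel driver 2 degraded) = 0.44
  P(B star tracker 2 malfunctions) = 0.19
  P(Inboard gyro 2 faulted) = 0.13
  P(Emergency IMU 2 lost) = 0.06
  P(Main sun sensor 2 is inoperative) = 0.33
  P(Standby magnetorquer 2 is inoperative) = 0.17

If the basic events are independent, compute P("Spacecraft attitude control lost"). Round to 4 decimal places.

P(Reaction-wheel cluster fails) [AND] = 0.42 × 0.02 × 0.09 × 0.17 = 0.000129
P(Control loop inoperative) [AND] = 0.000129 × 0.11 × 0.37 × 0.17 = 0.000001
P(Momentum path fails) [OR] = 1 − (1−0.08) × (1−0.000001) × (1−0.20) = 0.264001
P(Backup chain inoperative) [AND] = 0.44 × 0.19 × 0.13 × 0.06 = 0.000652
P(Thruster branch fails) [OR] = 1 − (1−0.24) × (1−0.000652) × (1−0.33) = 0.491132
P(Spacecraft attitude control lost) [AND] = 0.264001 × 0.491132 × 0.17 = 0.022042
Rounded to 4 decimal places: P(Spacecraft attitude control lost) ≈ 0.0220.

0.0220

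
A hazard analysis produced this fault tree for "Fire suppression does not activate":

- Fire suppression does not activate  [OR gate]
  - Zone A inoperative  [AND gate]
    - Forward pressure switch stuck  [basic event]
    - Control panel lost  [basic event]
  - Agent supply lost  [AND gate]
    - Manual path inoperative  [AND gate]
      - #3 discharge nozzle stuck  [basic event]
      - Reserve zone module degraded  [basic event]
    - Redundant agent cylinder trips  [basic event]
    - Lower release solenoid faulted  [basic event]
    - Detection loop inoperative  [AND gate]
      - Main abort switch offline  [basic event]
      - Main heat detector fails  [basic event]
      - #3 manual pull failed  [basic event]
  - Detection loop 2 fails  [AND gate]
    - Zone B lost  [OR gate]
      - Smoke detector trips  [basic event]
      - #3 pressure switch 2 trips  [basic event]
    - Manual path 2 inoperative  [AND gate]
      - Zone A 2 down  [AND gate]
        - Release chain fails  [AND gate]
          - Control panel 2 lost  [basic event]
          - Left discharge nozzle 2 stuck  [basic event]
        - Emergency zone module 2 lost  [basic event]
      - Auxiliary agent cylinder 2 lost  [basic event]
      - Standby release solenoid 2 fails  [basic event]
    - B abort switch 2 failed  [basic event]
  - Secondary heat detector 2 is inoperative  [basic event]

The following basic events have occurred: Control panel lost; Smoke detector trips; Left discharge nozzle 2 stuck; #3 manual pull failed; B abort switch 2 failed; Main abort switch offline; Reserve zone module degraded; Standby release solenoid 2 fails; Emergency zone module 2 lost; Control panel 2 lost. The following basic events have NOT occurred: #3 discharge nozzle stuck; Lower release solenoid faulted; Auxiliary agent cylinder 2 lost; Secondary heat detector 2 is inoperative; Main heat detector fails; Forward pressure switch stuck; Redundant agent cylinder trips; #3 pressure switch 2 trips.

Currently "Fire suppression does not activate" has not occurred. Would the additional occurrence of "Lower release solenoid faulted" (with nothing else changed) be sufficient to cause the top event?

Counterfactual: set "Lower release solenoid faulted" to occurred.
Zone A inoperative [AND]: Forward pressure switch stuck=not, Control panel lost=occurs → not all inputs occur → does not occur.
Manual path inoperative [AND]: #3 discharge nozzle stuck=not, Reserve zone module degraded=occurs → not all inputs occur → does not occur.
Detection loop inoperative [AND]: Main abort switch offline=occurs, Main heat detector fails=not, #3 manual pull failed=occurs → not all inputs occur → does not occur.
Agent supply lost [AND]: Manual path inoperative=not, Redundant agent cylinder trips=not, Lower release solenoid faulted=occurs, Detection loop inoperative=not → not all inputs occur → does not occur.
Zone B lost [OR]: Smoke detector trips=occurs, #3 pressure switch 2 trips=not → at least one input occurs → occurs.
Release chain fails [AND]: Control panel 2 lost=occurs, Left discharge nozzle 2 stuck=occurs → all inputs occur → occurs.
Zone A 2 down [AND]: Release chain fails=occurs, Emergency zone module 2 lost=occurs → all inputs occur → occurs.
Manual path 2 inoperative [AND]: Zone A 2 down=occurs, Auxiliary agent cylinder 2 lost=not, Standby release solenoid 2 fails=occurs → not all inputs occur → does not occur.
Detection loop 2 fails [AND]: Zone B lost=occurs, Manual path 2 inoperative=not, B abort switch 2 failed=occurs → not all inputs occur → does not occur.
Fire suppression does not activate [OR]: Zone A inoperative=not, Agent supply lost=not, Detection loop 2 fails=not, Secondary heat detector 2 is inoperative=not → no input occurs → does not occur.

No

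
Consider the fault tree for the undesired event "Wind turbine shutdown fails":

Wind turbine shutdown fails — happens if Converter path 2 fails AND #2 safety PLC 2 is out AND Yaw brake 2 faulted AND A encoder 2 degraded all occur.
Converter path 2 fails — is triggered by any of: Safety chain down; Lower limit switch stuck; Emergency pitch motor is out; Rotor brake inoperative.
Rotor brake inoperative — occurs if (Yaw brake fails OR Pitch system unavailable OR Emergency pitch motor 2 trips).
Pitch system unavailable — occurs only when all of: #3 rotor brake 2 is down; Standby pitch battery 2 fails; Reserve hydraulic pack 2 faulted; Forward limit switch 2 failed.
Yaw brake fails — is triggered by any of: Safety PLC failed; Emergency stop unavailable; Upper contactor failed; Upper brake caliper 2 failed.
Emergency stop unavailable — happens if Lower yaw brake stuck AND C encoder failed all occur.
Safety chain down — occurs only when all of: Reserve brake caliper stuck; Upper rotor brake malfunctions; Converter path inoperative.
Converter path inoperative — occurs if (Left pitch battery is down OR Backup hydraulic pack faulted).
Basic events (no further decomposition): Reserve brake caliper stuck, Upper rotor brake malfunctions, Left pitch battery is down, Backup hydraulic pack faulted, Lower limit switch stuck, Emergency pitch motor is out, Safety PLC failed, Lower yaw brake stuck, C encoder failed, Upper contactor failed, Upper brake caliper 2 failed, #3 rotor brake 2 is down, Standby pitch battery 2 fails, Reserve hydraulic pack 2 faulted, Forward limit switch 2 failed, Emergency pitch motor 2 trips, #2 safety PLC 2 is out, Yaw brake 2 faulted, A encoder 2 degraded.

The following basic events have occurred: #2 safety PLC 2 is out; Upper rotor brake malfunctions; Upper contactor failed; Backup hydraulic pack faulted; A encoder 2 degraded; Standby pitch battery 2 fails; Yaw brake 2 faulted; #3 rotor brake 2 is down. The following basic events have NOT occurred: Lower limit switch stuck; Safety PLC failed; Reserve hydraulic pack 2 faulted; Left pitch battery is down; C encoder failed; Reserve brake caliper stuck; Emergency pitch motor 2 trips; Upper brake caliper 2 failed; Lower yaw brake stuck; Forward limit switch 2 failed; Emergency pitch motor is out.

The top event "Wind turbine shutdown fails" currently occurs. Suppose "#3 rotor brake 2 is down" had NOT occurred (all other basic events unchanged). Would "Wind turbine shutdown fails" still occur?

Counterfactual: set "#3 rotor brake 2 is down" to not occurred.
Converter path inoperative [OR]: Left pitch battery is down=not, Backup hydraulic pack faulted=occurs → at least one input occurs → occurs.
Safety chain down [AND]: Reserve brake caliper stuck=not, Upper rotor brake malfunctions=occurs, Converter path inoperative=occurs → not all inputs occur → does not occur.
Emergency stop unavailable [AND]: Lower yaw brake stuck=not, C encoder failed=not → not all inputs occur → does not occur.
Yaw brake fails [OR]: Safety PLC failed=not, Emergency stop unavailable=not, Upper contactor failed=occurs, Upper brake caliper 2 failed=not → at least one input occurs → occurs.
Pitch system unavailable [AND]: #3 rotor brake 2 is down=not, Standby pitch battery 2 fails=occurs, Reserve hydraulic pack 2 faulted=not, Forward limit switch 2 failed=not → not all inputs occur → does not occur.
Rotor brake inoperative [OR]: Yaw brake fails=occurs, Pitch system unavailable=not, Emergency pitch motor 2 trips=not → at least one input occurs → occurs.
Converter path 2 fails [OR]: Safety chain down=not, Lower limit switch stuck=not, Emergency pitch motor is out=not, Rotor brake inoperative=occurs → at least one input occurs → occurs.
Wind turbine shutdown fails [AND]: Converter path 2 fails=occurs, #2 safety PLC 2 is out=occurs, Yaw brake 2 faulted=occurs, A encoder 2 degraded=occurs → all inputs occur → occurs.

Yes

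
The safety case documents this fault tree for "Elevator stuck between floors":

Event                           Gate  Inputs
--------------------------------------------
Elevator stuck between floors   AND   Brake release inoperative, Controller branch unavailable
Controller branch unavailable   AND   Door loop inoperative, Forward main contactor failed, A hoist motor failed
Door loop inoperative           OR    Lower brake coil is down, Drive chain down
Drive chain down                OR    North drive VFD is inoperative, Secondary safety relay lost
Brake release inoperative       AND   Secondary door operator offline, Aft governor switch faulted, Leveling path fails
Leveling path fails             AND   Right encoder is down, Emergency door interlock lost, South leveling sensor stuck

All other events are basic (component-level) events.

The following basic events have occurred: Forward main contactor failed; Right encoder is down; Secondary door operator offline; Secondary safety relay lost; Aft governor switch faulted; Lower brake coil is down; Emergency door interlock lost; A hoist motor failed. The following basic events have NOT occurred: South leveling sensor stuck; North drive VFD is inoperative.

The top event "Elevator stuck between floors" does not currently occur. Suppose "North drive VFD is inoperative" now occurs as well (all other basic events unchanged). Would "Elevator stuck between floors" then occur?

Counterfactual: set "North drive VFD is inoperative" to occurred.
Leveling path fails [AND]: Right encoder is down=occurs, Emergency door interlock lost=occurs, South leveling sensor stuck=not → not all inputs occur → does not occur.
Brake release inoperative [AND]: Secondary door operator offline=occurs, Aft governor switch faulted=occurs, Leveling path fails=not → not all inputs occur → does not occur.
Drive chain down [OR]: North drive VFD is inoperative=occurs, Secondary safety relay lost=occurs → at least one input occurs → occurs.
Door loop inoperative [OR]: Lower brake coil is down=occurs, Drive chain down=occurs → at least one input occurs → occurs.
Controller branch unavailable [AND]: Door loop inoperative=occurs, Forward main contactor failed=occurs, A hoist motor failed=occurs → all inputs occur → occurs.
Elevator stuck between floors [AND]: Brake release inoperative=not, Controller branch unavailable=occurs → not all inputs occur → does not occur.

No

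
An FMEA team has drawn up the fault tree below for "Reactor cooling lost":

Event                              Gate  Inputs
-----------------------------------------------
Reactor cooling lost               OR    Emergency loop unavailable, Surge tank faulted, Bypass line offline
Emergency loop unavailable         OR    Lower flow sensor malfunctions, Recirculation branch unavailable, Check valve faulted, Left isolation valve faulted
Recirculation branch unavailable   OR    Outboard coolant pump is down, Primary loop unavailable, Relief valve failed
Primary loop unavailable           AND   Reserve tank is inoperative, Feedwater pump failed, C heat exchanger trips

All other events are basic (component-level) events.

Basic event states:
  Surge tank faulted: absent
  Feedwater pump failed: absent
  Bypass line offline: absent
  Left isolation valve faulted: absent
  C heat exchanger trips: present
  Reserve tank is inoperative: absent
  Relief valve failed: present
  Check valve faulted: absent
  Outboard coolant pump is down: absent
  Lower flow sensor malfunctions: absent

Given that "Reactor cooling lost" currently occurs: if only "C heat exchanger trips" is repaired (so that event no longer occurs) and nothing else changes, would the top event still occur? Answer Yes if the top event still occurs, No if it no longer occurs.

Counterfactual: set "C heat exchanger trips" to not occurred.
Primary loop unavailable [AND]: Reserve tank is inoperative=not, Feedwater pump failed=not, C heat exchanger trips=not → not all inputs occur → does not occur.
Recirculation branch unavailable [OR]: Outboard coolant pump is down=not, Primary loop unavailable=not, Relief valve failed=occurs → at least one input occurs → occurs.
Emergency loop unavailable [OR]: Lower flow sensor malfunctions=not, Recirculation branch unavailable=occurs, Check valve faulted=not, Left isolation valve faulted=not → at least one input occurs → occurs.
Reactor cooling lost [OR]: Emergency loop unavailable=occurs, Surge tank faulted=not, Bypass line offline=not → at least one input occurs → occurs.

Yes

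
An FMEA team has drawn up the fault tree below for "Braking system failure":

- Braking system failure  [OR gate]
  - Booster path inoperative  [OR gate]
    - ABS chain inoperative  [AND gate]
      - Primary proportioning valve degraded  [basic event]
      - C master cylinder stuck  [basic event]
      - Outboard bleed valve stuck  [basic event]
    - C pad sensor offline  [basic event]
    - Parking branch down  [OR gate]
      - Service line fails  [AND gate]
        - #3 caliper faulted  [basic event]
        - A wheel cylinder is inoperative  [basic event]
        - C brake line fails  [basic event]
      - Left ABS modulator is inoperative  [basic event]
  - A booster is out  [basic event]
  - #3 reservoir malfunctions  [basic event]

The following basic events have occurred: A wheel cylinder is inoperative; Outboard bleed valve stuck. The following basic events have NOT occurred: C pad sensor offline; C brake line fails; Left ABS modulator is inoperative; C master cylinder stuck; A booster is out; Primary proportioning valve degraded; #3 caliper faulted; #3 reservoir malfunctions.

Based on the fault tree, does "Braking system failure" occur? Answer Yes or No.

No

ABS chain inoperative [AND]: Primary proportioning valve degraded=not, C master cylinder stuck=not, Outboard bleed valve stuck=occurs → not all inputs occur → does not occur.
Service line fails [AND]: #3 caliper faulted=not, A wheel cylinder is inoperative=occurs, C brake line fails=not → not all inputs occur → does not occur.
Parking branch down [OR]: Service line fails=not, Left ABS modulator is inoperative=not → no input occurs → does not occur.
Booster path inoperative [OR]: ABS chain inoperative=not, C pad sensor offline=not, Parking branch down=not → no input occurs → does not occur.
Braking system failure [OR]: Booster path inoperative=not, A booster is out=not, #3 reservoir malfunctions=not → no input occurs → does not occur.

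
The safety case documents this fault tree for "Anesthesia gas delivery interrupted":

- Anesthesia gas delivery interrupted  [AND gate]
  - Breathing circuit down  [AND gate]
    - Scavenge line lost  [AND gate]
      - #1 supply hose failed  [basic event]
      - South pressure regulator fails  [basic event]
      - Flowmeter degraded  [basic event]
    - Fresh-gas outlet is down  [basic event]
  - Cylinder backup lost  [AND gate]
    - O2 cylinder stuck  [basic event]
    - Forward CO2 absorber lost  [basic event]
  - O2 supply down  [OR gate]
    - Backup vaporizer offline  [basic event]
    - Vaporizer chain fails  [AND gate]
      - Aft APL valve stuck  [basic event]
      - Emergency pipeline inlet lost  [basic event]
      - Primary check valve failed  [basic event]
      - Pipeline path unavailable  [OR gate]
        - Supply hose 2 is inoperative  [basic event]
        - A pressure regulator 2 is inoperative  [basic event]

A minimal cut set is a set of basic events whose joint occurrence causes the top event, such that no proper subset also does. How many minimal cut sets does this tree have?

3

Scavenge line lost [AND]: one cut set from each child combined → 1 × 1 × 1 = 1 cut set(s).
Breathing circuit down [AND]: one cut set from each child combined → 1 × 1 = 1 cut set(s).
Cylinder backup lost [AND]: one cut set from each child combined → 1 × 1 = 1 cut set(s).
Pipeline path unavailable [OR]: union of children's cut sets → 2 cut set(s).
Vaporizer chain fails [AND]: one cut set from each child combined → 1 × 1 × 1 × 2 = 2 cut set(s).
O2 supply down [OR]: union of children's cut sets → 3 cut set(s).
Anesthesia gas delivery interrupted [AND]: one cut set from each child combined → 1 × 1 × 3 = 3 cut set(s).
Minimal cut sets: {#1 supply hose failed, Backup vaporizer offline, Flowmeter degraded, Forward CO2 absorber lost, Fresh-gas outlet is down, O2 cylinder stuck, South pressure regulator fails}; {#1 supply hose failed, Aft APL valve stuck, Emergency pipeline inlet lost, Flowmeter degraded, Forward CO2 absorber lost, Fresh-gas outlet is down, O2 cylinder stuck, Primary check valve failed, South pressure regulator fails, Supply hose 2 is inoperative}; {#1 supply hose failed, A pressure regulator 2 is inoperative, Aft APL valve stuck, Emergency pipeline inlet lost, Flowmeter degraded, Forward CO2 absorber lost, Fresh-gas outlet is down, O2 cylinder stuck, Primary check valve failed, South pressure regulator fails}.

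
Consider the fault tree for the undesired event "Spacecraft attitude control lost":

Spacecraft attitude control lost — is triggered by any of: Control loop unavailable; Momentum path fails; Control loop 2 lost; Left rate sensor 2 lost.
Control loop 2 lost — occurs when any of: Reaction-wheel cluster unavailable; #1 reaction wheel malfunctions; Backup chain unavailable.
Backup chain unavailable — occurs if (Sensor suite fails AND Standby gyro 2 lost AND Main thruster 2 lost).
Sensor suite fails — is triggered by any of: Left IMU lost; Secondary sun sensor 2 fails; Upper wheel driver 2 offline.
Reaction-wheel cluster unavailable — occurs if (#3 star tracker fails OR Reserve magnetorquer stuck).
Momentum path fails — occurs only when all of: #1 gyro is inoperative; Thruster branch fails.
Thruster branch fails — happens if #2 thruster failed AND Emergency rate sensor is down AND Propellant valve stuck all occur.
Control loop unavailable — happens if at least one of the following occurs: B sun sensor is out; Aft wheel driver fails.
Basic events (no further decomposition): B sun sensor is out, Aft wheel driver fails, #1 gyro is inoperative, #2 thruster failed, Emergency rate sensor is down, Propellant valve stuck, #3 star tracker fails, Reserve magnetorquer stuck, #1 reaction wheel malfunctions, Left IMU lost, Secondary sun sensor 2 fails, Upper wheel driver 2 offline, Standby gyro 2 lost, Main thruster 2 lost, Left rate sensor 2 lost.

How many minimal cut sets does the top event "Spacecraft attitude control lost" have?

Control loop unavailable [OR]: union of children's cut sets → 2 cut set(s).
Thruster branch fails [AND]: one cut set from each child combined → 1 × 1 × 1 = 1 cut set(s).
Momentum path fails [AND]: one cut set from each child combined → 1 × 1 = 1 cut set(s).
Reaction-wheel cluster unavailable [OR]: union of children's cut sets → 2 cut set(s).
Sensor suite fails [OR]: union of children's cut sets → 3 cut set(s).
Backup chain unavailable [AND]: one cut set from each child combined → 3 × 1 × 1 = 3 cut set(s).
Control loop 2 lost [OR]: union of children's cut sets → 6 cut set(s).
Spacecraft attitude control lost [OR]: union of children's cut sets → 10 cut set(s).
Minimal cut sets: {B sun sensor is out}; {Aft wheel driver fails}; {#1 gyro is inoperative, #2 thruster failed, Emergency rate sensor is down, Propellant valve stuck}; {#3 star tracker fails}; {Reserve magnetorquer stuck}; {#1 reaction wheel malfunctions}; {Left IMU lost, Main thruster 2 lost, Standby gyro 2 lost}; {Main thruster 2 lost, Secondary sun sensor 2 fails, Standby gyro 2 lost}; {Main thruster 2 lost, Standby gyro 2 lost, Upper wheel driver 2 offline}; {Left rate sensor 2 lost}.

10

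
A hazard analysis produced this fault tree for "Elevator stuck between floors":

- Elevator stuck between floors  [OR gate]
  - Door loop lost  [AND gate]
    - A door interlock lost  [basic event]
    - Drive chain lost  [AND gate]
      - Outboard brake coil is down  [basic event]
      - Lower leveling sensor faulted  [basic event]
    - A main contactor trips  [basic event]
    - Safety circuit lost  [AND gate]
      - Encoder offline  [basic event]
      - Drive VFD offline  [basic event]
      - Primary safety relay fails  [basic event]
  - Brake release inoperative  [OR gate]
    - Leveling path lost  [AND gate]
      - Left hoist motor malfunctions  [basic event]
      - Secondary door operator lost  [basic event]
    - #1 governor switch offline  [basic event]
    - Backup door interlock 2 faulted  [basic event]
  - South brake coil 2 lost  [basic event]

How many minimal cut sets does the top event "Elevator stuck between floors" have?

5

Drive chain lost [AND]: one cut set from each child combined → 1 × 1 = 1 cut set(s).
Safety circuit lost [AND]: one cut set from each child combined → 1 × 1 × 1 = 1 cut set(s).
Door loop lost [AND]: one cut set from each child combined → 1 × 1 × 1 × 1 = 1 cut set(s).
Leveling path lost [AND]: one cut set from each child combined → 1 × 1 = 1 cut set(s).
Brake release inoperative [OR]: union of children's cut sets → 3 cut set(s).
Elevator stuck between floors [OR]: union of children's cut sets → 5 cut set(s).
Minimal cut sets: {A door interlock lost, A main contactor trips, Drive VFD offline, Encoder offline, Lower leveling sensor faulted, Outboard brake coil is down, Primary safety relay fails}; {Left hoist motor malfunctions, Secondary door operator lost}; {#1 governor switch offline}; {Backup door interlock 2 faulted}; {South brake coil 2 lost}.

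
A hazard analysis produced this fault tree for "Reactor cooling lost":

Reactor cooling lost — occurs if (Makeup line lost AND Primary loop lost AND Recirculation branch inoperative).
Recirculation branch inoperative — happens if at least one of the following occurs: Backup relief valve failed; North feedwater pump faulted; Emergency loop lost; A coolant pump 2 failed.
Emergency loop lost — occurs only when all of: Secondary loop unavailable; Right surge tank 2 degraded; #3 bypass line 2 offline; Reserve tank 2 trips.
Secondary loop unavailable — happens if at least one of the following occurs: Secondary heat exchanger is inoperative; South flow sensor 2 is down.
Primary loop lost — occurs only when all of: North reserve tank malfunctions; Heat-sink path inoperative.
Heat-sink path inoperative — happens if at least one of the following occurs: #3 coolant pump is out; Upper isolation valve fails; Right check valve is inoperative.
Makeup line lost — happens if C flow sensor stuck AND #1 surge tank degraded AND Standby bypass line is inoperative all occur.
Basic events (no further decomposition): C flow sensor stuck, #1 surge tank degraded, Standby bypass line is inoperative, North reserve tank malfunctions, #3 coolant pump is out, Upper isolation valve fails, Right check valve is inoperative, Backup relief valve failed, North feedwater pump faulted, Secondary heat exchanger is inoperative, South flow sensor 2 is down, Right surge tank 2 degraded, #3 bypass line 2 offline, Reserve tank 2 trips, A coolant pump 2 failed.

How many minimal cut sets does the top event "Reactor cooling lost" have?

15

Makeup line lost [AND]: one cut set from each child combined → 1 × 1 × 1 = 1 cut set(s).
Heat-sink path inoperative [OR]: union of children's cut sets → 3 cut set(s).
Primary loop lost [AND]: one cut set from each child combined → 1 × 3 = 3 cut set(s).
Secondary loop unavailable [OR]: union of children's cut sets → 2 cut set(s).
Emergency loop lost [AND]: one cut set from each child combined → 2 × 1 × 1 × 1 = 2 cut set(s).
Recirculation branch inoperative [OR]: union of children's cut sets → 5 cut set(s).
Reactor cooling lost [AND]: one cut set from each child combined → 1 × 3 × 5 = 15 cut set(s).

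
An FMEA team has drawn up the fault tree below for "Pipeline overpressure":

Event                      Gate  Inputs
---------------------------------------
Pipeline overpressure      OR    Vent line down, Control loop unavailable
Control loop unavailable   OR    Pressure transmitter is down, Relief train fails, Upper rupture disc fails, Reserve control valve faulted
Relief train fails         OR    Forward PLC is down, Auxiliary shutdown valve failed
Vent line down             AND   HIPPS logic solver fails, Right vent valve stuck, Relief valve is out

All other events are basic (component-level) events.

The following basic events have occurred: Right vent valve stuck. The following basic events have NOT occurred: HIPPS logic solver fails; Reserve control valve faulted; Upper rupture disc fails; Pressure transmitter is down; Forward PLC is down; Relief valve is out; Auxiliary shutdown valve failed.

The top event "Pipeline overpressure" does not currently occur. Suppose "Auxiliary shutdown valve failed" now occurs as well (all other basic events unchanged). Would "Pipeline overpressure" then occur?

Yes

Counterfactual: set "Auxiliary shutdown valve failed" to occurred.
Vent line down [AND]: HIPPS logic solver fails=not, Right vent valve stuck=occurs, Relief valve is out=not → not all inputs occur → does not occur.
Relief train fails [OR]: Forward PLC is down=not, Auxiliary shutdown valve failed=occurs → at least one input occurs → occurs.
Control loop unavailable [OR]: Pressure transmitter is down=not, Relief train fails=occurs, Upper rupture disc fails=not, Reserve control valve faulted=not → at least one input occurs → occurs.
Pipeline overpressure [OR]: Vent line down=not, Control loop unavailable=occurs → at least one input occurs → occurs.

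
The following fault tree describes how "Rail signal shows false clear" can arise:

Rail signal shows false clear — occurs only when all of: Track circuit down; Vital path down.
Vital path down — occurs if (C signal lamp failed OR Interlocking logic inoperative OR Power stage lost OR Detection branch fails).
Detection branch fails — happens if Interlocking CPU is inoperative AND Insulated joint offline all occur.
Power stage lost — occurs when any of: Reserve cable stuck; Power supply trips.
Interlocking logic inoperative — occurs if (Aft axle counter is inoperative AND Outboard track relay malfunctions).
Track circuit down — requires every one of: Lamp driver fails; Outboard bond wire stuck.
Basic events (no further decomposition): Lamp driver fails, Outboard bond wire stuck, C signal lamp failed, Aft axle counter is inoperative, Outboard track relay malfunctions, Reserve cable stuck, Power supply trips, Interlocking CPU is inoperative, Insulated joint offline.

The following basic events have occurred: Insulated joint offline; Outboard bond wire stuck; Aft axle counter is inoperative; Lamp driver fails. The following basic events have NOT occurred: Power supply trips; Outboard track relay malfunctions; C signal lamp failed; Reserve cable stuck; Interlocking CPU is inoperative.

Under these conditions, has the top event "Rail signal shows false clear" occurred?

No

Track circuit down [AND]: Lamp driver fails=occurs, Outboard bond wire stuck=occurs → all inputs occur → occurs.
Interlocking logic inoperative [AND]: Aft axle counter is inoperative=occurs, Outboard track relay malfunctions=not → not all inputs occur → does not occur.
Power stage lost [OR]: Reserve cable stuck=not, Power supply trips=not → no input occurs → does not occur.
Detection branch fails [AND]: Interlocking CPU is inoperative=not, Insulated joint offline=occurs → not all inputs occur → does not occur.
Vital path down [OR]: C signal lamp failed=not, Interlocking logic inoperative=not, Power stage lost=not, Detection branch fails=not → no input occurs → does not occur.
Rail signal shows false clear [AND]: Track circuit down=occurs, Vital path down=not → not all inputs occur → does not occur.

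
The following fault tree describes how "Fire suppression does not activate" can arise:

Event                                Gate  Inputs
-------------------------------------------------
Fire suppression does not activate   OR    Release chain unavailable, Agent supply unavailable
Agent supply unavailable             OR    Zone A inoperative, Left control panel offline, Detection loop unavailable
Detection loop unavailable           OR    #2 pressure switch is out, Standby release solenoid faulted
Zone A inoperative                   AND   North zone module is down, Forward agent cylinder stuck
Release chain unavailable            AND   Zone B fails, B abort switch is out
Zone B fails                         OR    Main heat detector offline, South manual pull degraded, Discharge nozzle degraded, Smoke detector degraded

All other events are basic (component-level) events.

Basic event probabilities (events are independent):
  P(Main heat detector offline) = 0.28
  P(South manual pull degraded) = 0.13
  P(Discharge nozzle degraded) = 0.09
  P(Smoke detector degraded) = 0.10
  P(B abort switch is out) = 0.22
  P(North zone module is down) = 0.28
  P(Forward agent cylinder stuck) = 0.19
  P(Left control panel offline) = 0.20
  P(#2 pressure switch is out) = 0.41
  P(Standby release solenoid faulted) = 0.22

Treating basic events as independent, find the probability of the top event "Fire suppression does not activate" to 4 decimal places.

P(Zone B fails) [OR] = 1 − (1−0.28) × (1−0.13) × (1−0.09) × (1−0.10) = 0.486978
P(Release chain unavailable) [AND] = 0.486978 × 0.22 = 0.107135
P(Zone A inoperative) [AND] = 0.28 × 0.19 = 0.053200
P(Detection loop unavailable) [OR] = 1 − (1−0.41) × (1−0.22) = 0.539800
P(Agent supply unavailable) [OR] = 1 − (1−0.053200) × (1−0.20) × (1−0.539800) = 0.651426
P(Fire suppression does not activate) [OR] = 1 − (1−0.107135) × (1−0.651426) = 0.688770
Rounded to 4 decimal places: P(Fire suppression does not activate) ≈ 0.6888.

0.6888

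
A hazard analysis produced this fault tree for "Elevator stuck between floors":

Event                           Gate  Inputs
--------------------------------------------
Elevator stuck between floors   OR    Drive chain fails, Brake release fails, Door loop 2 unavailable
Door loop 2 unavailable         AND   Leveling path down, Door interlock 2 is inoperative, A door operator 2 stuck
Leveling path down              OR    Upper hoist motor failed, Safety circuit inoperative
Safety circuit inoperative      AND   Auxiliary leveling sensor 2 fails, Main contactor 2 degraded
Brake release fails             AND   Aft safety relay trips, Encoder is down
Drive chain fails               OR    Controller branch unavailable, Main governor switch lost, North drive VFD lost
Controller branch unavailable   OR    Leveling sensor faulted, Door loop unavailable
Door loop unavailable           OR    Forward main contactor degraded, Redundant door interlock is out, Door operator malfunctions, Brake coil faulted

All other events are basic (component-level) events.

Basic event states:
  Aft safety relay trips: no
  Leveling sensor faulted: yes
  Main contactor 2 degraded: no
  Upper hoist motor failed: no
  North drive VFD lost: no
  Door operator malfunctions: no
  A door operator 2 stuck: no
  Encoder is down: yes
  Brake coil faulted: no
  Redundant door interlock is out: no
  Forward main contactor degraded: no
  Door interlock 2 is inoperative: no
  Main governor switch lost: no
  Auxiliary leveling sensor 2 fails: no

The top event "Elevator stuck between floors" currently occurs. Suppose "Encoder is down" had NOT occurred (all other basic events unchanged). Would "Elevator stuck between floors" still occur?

Yes

Counterfactual: set "Encoder is down" to not occurred.
Door loop unavailable [OR]: Forward main contactor degraded=not, Redundant door interlock is out=not, Door operator malfunctions=not, Brake coil faulted=not → no input occurs → does not occur.
Controller branch unavailable [OR]: Leveling sensor faulted=occurs, Door loop unavailable=not → at least one input occurs → occurs.
Drive chain fails [OR]: Controller branch unavailable=occurs, Main governor switch lost=not, North drive VFD lost=not → at least one input occurs → occurs.
Brake release fails [AND]: Aft safety relay trips=not, Encoder is down=not → not all inputs occur → does not occur.
Safety circuit inoperative [AND]: Auxiliary leveling sensor 2 fails=not, Main contactor 2 degraded=not → not all inputs occur → does not occur.
Leveling path down [OR]: Upper hoist motor failed=not, Safety circuit inoperative=not → no input occurs → does not occur.
Door loop 2 unavailable [AND]: Leveling path down=not, Door interlock 2 is inoperative=not, A door operator 2 stuck=not → not all inputs occur → does not occur.
Elevator stuck between floors [OR]: Drive chain fails=occurs, Brake release fails=not, Door loop 2 unavailable=not → at least one input occurs → occurs.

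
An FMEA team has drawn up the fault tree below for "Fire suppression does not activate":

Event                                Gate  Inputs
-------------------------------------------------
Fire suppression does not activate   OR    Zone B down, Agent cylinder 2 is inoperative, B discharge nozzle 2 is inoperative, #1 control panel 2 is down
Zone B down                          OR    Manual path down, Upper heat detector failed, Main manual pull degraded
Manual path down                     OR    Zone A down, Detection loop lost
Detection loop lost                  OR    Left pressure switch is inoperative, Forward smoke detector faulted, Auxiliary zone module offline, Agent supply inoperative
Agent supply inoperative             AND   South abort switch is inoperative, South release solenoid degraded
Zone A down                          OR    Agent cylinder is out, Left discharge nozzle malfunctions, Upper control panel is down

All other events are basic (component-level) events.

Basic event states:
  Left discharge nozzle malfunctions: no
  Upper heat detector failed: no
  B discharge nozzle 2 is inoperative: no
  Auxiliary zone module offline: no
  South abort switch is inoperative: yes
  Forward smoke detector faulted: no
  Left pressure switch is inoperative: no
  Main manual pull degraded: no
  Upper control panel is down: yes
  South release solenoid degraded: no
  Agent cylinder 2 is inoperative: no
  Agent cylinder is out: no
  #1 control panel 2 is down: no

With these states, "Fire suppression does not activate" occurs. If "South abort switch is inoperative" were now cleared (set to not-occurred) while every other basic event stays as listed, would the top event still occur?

Counterfactual: set "South abort switch is inoperative" to not occurred.
Zone A down [OR]: Agent cylinder is out=not, Left discharge nozzle malfunctions=not, Upper control panel is down=occurs → at least one input occurs → occurs.
Agent supply inoperative [AND]: South abort switch is inoperative=not, South release solenoid degraded=not → not all inputs occur → does not occur.
Detection loop lost [OR]: Left pressure switch is inoperative=not, Forward smoke detector faulted=not, Auxiliary zone module offline=not, Agent supply inoperative=not → no input occurs → does not occur.
Manual path down [OR]: Zone A down=occurs, Detection loop lost=not → at least one input occurs → occurs.
Zone B down [OR]: Manual path down=occurs, Upper heat detector failed=not, Main manual pull degraded=not → at least one input occurs → occurs.
Fire suppression does not activate [OR]: Zone B down=occurs, Agent cylinder 2 is inoperative=not, B discharge nozzle 2 is inoperative=not, #1 control panel 2 is down=not → at least one input occurs → occurs.

Yes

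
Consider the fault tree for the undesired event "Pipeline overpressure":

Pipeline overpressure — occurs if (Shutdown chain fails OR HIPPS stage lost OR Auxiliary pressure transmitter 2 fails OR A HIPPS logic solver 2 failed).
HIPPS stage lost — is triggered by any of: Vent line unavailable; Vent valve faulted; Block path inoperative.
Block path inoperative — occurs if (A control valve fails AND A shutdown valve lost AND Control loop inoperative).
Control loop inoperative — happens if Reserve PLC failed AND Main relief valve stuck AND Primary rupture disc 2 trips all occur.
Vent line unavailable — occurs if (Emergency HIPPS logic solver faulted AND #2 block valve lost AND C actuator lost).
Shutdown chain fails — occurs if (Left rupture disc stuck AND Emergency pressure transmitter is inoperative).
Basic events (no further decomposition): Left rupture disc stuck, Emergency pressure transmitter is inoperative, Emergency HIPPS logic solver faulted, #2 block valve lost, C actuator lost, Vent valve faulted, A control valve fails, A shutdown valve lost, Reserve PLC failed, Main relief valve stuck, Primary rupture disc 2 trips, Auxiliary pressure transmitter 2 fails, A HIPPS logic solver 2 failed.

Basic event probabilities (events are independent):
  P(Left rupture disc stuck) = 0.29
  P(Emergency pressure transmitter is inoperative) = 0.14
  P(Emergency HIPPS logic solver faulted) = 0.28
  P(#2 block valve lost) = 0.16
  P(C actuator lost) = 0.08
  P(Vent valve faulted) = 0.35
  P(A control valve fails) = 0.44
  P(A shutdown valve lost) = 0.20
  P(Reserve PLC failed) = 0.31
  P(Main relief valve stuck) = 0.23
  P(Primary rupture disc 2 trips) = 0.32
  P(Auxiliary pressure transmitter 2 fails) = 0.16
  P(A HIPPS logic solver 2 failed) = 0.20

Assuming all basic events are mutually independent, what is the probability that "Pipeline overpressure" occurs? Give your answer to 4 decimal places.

0.5833

P(Shutdown chain fails) [AND] = 0.29 × 0.14 = 0.040600
P(Vent line unavailable) [AND] = 0.28 × 0.16 × 0.08 = 0.003584
P(Control loop inoperative) [AND] = 0.31 × 0.23 × 0.32 = 0.022816
P(Block path inoperative) [AND] = 0.44 × 0.20 × 0.022816 = 0.002008
P(HIPPS stage lost) [OR] = 1 − (1−0.003584) × (1−0.35) × (1−0.002008) = 0.353630
P(Pipeline overpressure) [OR] = 1 − (1−0.040600) × (1−0.353630) × (1−0.16) × (1−0.20) = 0.583274
Rounded to 4 decimal places: P(Pipeline overpressure) ≈ 0.5833.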